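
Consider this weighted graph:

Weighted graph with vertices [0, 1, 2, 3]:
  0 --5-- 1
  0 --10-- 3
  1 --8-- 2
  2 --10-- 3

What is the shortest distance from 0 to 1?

Using Dijkstra's algorithm from vertex 0:
Shortest path: 0 -> 1
Total weight: 5 = 5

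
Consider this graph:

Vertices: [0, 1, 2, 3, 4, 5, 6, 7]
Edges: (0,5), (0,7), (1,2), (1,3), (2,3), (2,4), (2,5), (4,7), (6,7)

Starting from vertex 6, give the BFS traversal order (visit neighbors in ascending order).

BFS from vertex 6 (neighbors processed in ascending order):
Visit order: 6, 7, 0, 4, 5, 2, 1, 3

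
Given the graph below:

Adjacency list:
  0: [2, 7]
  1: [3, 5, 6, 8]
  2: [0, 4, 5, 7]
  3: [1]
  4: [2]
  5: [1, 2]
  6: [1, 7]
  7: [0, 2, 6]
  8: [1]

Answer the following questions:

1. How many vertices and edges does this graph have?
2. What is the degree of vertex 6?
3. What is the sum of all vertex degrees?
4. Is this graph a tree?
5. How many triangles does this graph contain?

Count: 9 vertices, 10 edges.
Vertex 6 has neighbors [1, 7], degree = 2.
Handshaking lemma: 2 * 10 = 20.
A tree on 9 vertices has 8 edges. This graph has 10 edges (2 extra). Not a tree.
Number of triangles = 1.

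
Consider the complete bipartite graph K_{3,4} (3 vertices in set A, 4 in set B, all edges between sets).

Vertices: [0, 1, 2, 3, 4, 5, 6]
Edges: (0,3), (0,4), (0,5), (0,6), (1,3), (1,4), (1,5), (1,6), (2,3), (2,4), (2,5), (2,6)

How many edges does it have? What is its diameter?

K_{3,4} has 3 * 4 = 12 edges.
Any vertex reaches any opposite-side vertex in 1 step; same-side vertices reach in 2 steps via any opposite-side vertex.
Diameter = 2.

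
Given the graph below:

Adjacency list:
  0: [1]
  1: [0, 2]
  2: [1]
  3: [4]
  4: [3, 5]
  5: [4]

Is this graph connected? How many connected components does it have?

Checking connectivity: the graph has 2 connected component(s).
Components: [[0, 1, 2], [3, 4, 5]]. The graph is NOT connected.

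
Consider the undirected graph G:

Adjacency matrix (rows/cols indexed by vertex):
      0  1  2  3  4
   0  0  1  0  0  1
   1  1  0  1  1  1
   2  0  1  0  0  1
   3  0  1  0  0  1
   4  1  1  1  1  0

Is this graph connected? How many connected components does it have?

Checking connectivity: the graph has 1 connected component(s).
All vertices are reachable from each other. The graph IS connected.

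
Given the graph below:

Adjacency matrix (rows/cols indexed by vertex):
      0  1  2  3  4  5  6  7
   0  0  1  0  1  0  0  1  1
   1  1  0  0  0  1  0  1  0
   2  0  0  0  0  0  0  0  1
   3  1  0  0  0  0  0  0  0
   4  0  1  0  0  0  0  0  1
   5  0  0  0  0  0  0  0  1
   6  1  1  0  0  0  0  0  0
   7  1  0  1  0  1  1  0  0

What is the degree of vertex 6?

Vertex 6 has neighbors [0, 1], so deg(6) = 2.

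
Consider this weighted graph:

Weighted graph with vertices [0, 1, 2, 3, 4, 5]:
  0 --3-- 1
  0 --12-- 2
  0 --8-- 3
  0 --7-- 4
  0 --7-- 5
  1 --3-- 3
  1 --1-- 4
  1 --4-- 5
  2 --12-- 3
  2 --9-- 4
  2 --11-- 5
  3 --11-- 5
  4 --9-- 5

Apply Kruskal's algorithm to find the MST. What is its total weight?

Applying Kruskal's algorithm (sort edges by weight, add if no cycle):
  Add (1,4) w=1
  Add (0,1) w=3
  Add (1,3) w=3
  Add (1,5) w=4
  Skip (0,4) w=7 (creates cycle)
  Skip (0,5) w=7 (creates cycle)
  Skip (0,3) w=8 (creates cycle)
  Add (2,4) w=9
  Skip (4,5) w=9 (creates cycle)
  Skip (2,5) w=11 (creates cycle)
  Skip (3,5) w=11 (creates cycle)
  Skip (0,2) w=12 (creates cycle)
  Skip (2,3) w=12 (creates cycle)
MST weight = 20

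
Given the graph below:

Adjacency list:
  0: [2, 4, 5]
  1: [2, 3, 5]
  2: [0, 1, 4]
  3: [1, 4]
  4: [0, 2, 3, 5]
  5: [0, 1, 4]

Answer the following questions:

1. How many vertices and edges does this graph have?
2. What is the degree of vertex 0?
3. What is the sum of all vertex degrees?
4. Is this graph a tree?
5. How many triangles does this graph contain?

Count: 6 vertices, 9 edges.
Vertex 0 has neighbors [2, 4, 5], degree = 3.
Handshaking lemma: 2 * 9 = 18.
A tree on 6 vertices has 5 edges. This graph has 9 edges (4 extra). Not a tree.
Number of triangles = 2.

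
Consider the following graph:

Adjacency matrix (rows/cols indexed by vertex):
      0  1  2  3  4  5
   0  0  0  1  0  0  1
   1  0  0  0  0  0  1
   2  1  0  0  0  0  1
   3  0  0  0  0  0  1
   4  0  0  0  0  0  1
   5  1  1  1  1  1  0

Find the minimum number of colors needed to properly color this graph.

The graph has a maximum clique of size 3 (lower bound on chromatic number).
A valid 3-coloring: {0: 1, 1: 1, 2: 2, 3: 1, 4: 1, 5: 0}.
Chromatic number = 3.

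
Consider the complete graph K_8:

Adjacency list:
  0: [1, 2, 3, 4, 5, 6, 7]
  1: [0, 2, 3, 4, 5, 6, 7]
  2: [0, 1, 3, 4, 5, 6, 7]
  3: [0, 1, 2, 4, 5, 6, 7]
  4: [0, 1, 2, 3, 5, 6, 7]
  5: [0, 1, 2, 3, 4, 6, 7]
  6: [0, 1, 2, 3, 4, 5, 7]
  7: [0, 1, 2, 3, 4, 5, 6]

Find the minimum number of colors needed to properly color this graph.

In K_8, every vertex is adjacent to every other vertex.
Each vertex needs a unique color.
Chromatic number = 8.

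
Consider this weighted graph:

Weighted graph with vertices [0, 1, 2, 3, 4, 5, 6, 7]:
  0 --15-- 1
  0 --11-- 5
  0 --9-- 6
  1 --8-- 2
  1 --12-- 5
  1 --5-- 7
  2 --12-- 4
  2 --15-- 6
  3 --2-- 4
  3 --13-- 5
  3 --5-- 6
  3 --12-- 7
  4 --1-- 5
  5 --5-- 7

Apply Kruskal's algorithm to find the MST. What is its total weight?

Applying Kruskal's algorithm (sort edges by weight, add if no cycle):
  Add (4,5) w=1
  Add (3,4) w=2
  Add (1,7) w=5
  Add (3,6) w=5
  Add (5,7) w=5
  Add (1,2) w=8
  Add (0,6) w=9
  Skip (0,5) w=11 (creates cycle)
  Skip (1,5) w=12 (creates cycle)
  Skip (2,4) w=12 (creates cycle)
  Skip (3,7) w=12 (creates cycle)
  Skip (3,5) w=13 (creates cycle)
  Skip (0,1) w=15 (creates cycle)
  Skip (2,6) w=15 (creates cycle)
MST weight = 35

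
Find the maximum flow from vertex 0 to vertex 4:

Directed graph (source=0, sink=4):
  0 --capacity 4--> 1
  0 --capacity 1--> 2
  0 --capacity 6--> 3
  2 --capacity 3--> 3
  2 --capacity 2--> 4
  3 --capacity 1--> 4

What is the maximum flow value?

Computing max flow:
  Flow on (0->2): 1/1
  Flow on (0->3): 1/6
  Flow on (2->4): 1/2
  Flow on (3->4): 1/1
Maximum flow = 2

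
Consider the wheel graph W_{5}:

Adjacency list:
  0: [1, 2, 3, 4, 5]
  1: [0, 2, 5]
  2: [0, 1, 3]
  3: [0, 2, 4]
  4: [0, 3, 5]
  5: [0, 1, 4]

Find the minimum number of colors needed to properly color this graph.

W_{5} = C_{5} plus a hub adjacent to every cycle vertex.
The outer cycle needs 3 colors (odd cycle); the hub is adjacent to all of them so needs a fresh color.
Chromatic number = 3 + 1 = 4.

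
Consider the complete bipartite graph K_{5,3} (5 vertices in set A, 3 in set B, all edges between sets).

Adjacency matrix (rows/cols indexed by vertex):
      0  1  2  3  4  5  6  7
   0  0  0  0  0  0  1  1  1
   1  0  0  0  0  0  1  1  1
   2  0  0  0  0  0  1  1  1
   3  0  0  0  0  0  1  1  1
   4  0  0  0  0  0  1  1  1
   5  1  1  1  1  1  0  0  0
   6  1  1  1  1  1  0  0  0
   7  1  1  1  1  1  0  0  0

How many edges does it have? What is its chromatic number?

K_{5,3} has 5 * 3 = 15 edges.
Bipartite graphs have chromatic number 2 (color each partition differently).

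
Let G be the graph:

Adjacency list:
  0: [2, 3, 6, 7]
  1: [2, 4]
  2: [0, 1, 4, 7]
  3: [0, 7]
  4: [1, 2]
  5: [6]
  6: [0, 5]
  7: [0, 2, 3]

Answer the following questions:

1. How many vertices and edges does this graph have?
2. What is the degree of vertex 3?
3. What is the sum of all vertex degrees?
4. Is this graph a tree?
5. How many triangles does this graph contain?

Count: 8 vertices, 10 edges.
Vertex 3 has neighbors [0, 7], degree = 2.
Handshaking lemma: 2 * 10 = 20.
A tree on 8 vertices has 7 edges. This graph has 10 edges (3 extra). Not a tree.
Number of triangles = 3.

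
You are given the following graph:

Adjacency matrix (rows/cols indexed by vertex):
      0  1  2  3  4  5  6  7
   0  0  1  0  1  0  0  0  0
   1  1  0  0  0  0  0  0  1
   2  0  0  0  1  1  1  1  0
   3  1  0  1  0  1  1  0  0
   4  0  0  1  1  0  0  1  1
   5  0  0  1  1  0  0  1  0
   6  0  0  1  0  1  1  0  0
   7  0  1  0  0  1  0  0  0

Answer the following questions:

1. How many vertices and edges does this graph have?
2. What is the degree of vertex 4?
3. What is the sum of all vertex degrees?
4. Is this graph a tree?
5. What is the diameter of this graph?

Count: 8 vertices, 12 edges.
Vertex 4 has neighbors [2, 3, 6, 7], degree = 4.
Handshaking lemma: 2 * 12 = 24.
A tree on 8 vertices has 7 edges. This graph has 12 edges (5 extra). Not a tree.
Diameter (longest shortest path) = 3.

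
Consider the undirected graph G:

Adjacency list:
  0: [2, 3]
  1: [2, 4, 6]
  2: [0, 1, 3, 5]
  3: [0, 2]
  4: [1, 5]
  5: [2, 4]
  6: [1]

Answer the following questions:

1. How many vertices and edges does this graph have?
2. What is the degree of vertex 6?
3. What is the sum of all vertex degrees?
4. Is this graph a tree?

Count: 7 vertices, 8 edges.
Vertex 6 has neighbors [1], degree = 1.
Handshaking lemma: 2 * 8 = 16.
A tree on 7 vertices has 6 edges. This graph has 8 edges (2 extra). Not a tree.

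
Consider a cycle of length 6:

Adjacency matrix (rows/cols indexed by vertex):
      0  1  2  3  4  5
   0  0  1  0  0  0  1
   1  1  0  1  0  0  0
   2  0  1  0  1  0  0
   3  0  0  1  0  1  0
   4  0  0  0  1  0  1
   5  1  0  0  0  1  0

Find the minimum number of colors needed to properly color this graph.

This is an even cycle (C_6). Even cycles are bipartite.
Chromatic number = 2.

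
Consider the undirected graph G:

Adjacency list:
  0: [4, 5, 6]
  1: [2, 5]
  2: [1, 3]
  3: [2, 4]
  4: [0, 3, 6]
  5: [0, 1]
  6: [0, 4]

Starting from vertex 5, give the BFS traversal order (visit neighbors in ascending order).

BFS from vertex 5 (neighbors processed in ascending order):
Visit order: 5, 0, 1, 4, 6, 2, 3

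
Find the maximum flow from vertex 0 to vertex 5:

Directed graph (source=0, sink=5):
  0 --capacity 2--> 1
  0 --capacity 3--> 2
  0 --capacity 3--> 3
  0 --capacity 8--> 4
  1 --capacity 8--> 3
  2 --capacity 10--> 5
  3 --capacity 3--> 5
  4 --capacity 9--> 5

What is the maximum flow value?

Computing max flow:
  Flow on (0->1): 2/2
  Flow on (0->2): 3/3
  Flow on (0->3): 1/3
  Flow on (0->4): 8/8
  Flow on (1->3): 2/8
  Flow on (2->5): 3/10
  Flow on (3->5): 3/3
  Flow on (4->5): 8/9
Maximum flow = 14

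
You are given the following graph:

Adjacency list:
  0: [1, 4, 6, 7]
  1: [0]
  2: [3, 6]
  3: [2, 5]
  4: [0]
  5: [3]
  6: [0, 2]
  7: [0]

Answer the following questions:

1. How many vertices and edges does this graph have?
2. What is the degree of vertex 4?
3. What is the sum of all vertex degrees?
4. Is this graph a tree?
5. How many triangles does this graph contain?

Count: 8 vertices, 7 edges.
Vertex 4 has neighbors [0], degree = 1.
Handshaking lemma: 2 * 7 = 14.
A graph is a tree iff it is connected and has exactly n-1 edges. This graph is connected (all 8 vertices in one component) and has 8-1 = 7 edges. It is a tree.
Number of triangles = 0.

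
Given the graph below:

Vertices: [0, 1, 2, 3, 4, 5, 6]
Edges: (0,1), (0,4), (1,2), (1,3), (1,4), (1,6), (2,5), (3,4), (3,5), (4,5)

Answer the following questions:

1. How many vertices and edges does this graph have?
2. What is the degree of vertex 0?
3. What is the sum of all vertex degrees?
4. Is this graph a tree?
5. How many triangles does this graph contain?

Count: 7 vertices, 10 edges.
Vertex 0 has neighbors [1, 4], degree = 2.
Handshaking lemma: 2 * 10 = 20.
A tree on 7 vertices has 6 edges. This graph has 10 edges (4 extra). Not a tree.
Number of triangles = 3.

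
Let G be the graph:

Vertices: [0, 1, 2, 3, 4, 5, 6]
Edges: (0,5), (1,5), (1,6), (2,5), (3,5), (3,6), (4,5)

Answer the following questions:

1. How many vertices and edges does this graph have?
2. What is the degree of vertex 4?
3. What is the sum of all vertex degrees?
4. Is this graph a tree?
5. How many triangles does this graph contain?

Count: 7 vertices, 7 edges.
Vertex 4 has neighbors [5], degree = 1.
Handshaking lemma: 2 * 7 = 14.
A tree on 7 vertices has 6 edges. This graph has 7 edges (1 extra). Not a tree.
Number of triangles = 0.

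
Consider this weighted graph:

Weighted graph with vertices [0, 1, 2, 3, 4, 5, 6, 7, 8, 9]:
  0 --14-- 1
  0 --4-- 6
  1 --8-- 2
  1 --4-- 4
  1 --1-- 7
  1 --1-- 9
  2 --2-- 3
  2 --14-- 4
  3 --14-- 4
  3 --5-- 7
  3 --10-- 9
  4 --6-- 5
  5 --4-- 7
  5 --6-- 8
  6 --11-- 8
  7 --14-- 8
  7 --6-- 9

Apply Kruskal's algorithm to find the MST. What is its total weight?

Applying Kruskal's algorithm (sort edges by weight, add if no cycle):
  Add (1,9) w=1
  Add (1,7) w=1
  Add (2,3) w=2
  Add (0,6) w=4
  Add (1,4) w=4
  Add (5,7) w=4
  Add (3,7) w=5
  Skip (4,5) w=6 (creates cycle)
  Add (5,8) w=6
  Skip (7,9) w=6 (creates cycle)
  Skip (1,2) w=8 (creates cycle)
  Skip (3,9) w=10 (creates cycle)
  Add (6,8) w=11
  Skip (0,1) w=14 (creates cycle)
  Skip (2,4) w=14 (creates cycle)
  Skip (3,4) w=14 (creates cycle)
  Skip (7,8) w=14 (creates cycle)
MST weight = 38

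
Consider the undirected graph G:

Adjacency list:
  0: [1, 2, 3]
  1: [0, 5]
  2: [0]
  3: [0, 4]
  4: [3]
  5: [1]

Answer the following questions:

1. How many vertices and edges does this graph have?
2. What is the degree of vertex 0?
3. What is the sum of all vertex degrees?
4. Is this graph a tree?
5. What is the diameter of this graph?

Count: 6 vertices, 5 edges.
Vertex 0 has neighbors [1, 2, 3], degree = 3.
Handshaking lemma: 2 * 5 = 10.
A graph is a tree iff it is connected and has exactly n-1 edges. This graph is connected (all 6 vertices in one component) and has 6-1 = 5 edges. It is a tree.
Diameter (longest shortest path) = 4.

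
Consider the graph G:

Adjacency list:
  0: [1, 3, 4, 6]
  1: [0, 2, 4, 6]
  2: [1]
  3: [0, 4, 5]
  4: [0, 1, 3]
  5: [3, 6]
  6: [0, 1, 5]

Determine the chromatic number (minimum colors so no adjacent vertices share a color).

The graph has a maximum clique of size 3 (lower bound on chromatic number).
A valid 3-coloring: {0: 0, 1: 1, 2: 0, 3: 1, 4: 2, 5: 0, 6: 2}.
Chromatic number = 3.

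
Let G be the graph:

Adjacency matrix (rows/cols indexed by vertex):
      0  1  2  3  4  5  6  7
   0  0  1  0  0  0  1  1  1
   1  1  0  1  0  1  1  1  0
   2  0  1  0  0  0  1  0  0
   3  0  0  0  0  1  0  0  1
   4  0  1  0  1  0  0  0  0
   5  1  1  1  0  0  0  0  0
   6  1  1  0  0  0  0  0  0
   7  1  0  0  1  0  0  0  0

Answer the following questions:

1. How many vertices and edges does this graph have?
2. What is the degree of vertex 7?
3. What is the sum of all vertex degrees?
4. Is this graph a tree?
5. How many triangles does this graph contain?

Count: 8 vertices, 11 edges.
Vertex 7 has neighbors [0, 3], degree = 2.
Handshaking lemma: 2 * 11 = 22.
A tree on 8 vertices has 7 edges. This graph has 11 edges (4 extra). Not a tree.
Number of triangles = 3.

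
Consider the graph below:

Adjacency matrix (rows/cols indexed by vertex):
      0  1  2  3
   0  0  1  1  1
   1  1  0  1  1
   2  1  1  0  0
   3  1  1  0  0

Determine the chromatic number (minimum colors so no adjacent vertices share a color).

The graph has a maximum clique of size 3 (lower bound on chromatic number).
A valid 3-coloring: {0: 0, 1: 1, 2: 2, 3: 2}.
Chromatic number = 3.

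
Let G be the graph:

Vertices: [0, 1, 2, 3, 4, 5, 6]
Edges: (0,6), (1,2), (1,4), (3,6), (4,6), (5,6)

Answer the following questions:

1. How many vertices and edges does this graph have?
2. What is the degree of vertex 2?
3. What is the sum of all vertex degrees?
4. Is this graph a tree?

Count: 7 vertices, 6 edges.
Vertex 2 has neighbors [1], degree = 1.
Handshaking lemma: 2 * 6 = 12.
A graph is a tree iff it is connected and has exactly n-1 edges. This graph is connected (all 7 vertices in one component) and has 7-1 = 6 edges. It is a tree.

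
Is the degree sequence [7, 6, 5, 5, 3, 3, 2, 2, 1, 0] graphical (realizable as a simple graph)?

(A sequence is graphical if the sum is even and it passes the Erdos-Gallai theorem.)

Sum of degrees = 34. Sum is even and passes Erdos-Gallai. The sequence IS graphical.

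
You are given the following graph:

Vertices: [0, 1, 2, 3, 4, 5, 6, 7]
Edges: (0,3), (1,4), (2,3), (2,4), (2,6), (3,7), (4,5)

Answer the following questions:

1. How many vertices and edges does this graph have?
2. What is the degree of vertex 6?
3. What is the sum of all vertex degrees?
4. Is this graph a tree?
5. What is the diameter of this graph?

Count: 8 vertices, 7 edges.
Vertex 6 has neighbors [2], degree = 1.
Handshaking lemma: 2 * 7 = 14.
A graph is a tree iff it is connected and has exactly n-1 edges. This graph is connected (all 8 vertices in one component) and has 8-1 = 7 edges. It is a tree.
Diameter (longest shortest path) = 4.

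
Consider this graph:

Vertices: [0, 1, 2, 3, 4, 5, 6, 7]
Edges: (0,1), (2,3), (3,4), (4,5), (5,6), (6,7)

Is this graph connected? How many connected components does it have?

Checking connectivity: the graph has 2 connected component(s).
Components: [[0, 1], [2, 3, 4, 5, 6, 7]]. The graph is NOT connected.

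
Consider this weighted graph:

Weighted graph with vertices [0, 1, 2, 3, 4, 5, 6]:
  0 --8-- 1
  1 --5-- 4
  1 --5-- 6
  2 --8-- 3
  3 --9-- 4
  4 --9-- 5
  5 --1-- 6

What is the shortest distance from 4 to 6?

Using Dijkstra's algorithm from vertex 4:
Shortest path: 4 -> 5 -> 6
Total weight: 9 + 1 = 10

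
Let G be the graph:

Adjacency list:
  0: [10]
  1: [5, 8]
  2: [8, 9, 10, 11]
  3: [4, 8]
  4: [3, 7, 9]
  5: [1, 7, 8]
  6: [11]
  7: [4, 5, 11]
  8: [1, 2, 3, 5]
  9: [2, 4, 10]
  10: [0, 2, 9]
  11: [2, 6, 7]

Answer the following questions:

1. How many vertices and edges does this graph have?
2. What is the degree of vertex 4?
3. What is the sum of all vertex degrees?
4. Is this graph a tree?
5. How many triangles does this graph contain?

Count: 12 vertices, 16 edges.
Vertex 4 has neighbors [3, 7, 9], degree = 3.
Handshaking lemma: 2 * 16 = 32.
A tree on 12 vertices has 11 edges. This graph has 16 edges (5 extra). Not a tree.
Number of triangles = 2.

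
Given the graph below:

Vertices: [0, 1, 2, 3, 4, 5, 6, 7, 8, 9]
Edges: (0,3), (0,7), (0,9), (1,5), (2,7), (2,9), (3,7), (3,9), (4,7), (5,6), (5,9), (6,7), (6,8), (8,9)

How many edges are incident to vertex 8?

Vertex 8 has neighbors [6, 9], so deg(8) = 2.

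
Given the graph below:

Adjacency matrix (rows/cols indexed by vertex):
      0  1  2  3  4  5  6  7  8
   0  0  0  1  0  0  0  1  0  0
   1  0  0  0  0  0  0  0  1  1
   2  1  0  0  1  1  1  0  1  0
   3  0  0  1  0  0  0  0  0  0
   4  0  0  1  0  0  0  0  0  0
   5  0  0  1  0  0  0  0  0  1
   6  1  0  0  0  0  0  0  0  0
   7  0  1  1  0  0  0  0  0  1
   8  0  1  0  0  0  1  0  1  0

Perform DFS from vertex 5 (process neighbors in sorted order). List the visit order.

DFS from vertex 5 (neighbors processed in ascending order):
Visit order: 5, 2, 0, 6, 3, 4, 7, 1, 8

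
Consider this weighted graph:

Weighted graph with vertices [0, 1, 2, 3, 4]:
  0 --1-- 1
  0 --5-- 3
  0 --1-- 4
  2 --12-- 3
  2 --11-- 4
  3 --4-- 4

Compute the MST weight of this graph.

Applying Kruskal's algorithm (sort edges by weight, add if no cycle):
  Add (0,1) w=1
  Add (0,4) w=1
  Add (3,4) w=4
  Skip (0,3) w=5 (creates cycle)
  Add (2,4) w=11
  Skip (2,3) w=12 (creates cycle)
MST weight = 17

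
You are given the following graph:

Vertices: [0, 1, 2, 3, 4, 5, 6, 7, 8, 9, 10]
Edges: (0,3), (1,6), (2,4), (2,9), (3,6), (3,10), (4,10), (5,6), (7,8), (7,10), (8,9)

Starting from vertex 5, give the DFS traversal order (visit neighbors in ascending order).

DFS from vertex 5 (neighbors processed in ascending order):
Visit order: 5, 6, 1, 3, 0, 10, 4, 2, 9, 8, 7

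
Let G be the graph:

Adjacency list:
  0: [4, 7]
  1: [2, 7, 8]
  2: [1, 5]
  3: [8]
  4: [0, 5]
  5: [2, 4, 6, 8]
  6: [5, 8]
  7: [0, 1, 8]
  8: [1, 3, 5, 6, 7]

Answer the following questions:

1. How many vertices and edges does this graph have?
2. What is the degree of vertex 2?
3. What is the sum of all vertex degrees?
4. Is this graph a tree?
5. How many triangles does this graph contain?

Count: 9 vertices, 12 edges.
Vertex 2 has neighbors [1, 5], degree = 2.
Handshaking lemma: 2 * 12 = 24.
A tree on 9 vertices has 8 edges. This graph has 12 edges (4 extra). Not a tree.
Number of triangles = 2.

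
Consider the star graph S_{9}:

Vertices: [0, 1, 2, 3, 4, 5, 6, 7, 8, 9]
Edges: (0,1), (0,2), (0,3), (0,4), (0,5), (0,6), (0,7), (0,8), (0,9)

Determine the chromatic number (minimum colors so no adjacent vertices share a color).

S_{9} has one hub adjacent to 9 leaves; leaves are pairwise non-adjacent.
Color the hub 0 and every leaf 1.
Chromatic number = 2.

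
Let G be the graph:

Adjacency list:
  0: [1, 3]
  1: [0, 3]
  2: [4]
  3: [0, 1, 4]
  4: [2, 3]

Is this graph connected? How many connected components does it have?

Checking connectivity: the graph has 1 connected component(s).
All vertices are reachable from each other. The graph IS connected.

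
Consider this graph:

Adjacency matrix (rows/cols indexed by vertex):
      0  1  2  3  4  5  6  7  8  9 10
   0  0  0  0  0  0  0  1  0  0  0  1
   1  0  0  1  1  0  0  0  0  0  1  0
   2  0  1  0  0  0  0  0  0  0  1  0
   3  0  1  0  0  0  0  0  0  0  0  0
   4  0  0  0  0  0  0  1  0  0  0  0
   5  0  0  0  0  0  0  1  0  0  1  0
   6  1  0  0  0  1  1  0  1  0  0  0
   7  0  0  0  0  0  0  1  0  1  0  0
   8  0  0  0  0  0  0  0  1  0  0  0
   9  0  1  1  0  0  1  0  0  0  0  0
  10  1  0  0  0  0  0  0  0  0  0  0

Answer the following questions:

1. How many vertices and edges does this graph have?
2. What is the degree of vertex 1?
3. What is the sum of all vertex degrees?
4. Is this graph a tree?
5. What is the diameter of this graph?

Count: 11 vertices, 11 edges.
Vertex 1 has neighbors [2, 3, 9], degree = 3.
Handshaking lemma: 2 * 11 = 22.
A tree on 11 vertices has 10 edges. This graph has 11 edges (1 extra). Not a tree.
Diameter (longest shortest path) = 6.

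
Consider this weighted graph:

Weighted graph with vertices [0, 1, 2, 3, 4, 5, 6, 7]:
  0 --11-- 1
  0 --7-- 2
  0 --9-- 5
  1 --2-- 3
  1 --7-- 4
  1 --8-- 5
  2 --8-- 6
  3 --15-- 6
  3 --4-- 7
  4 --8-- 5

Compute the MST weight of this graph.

Applying Kruskal's algorithm (sort edges by weight, add if no cycle):
  Add (1,3) w=2
  Add (3,7) w=4
  Add (0,2) w=7
  Add (1,4) w=7
  Add (1,5) w=8
  Add (2,6) w=8
  Skip (4,5) w=8 (creates cycle)
  Add (0,5) w=9
  Skip (0,1) w=11 (creates cycle)
  Skip (3,6) w=15 (creates cycle)
MST weight = 45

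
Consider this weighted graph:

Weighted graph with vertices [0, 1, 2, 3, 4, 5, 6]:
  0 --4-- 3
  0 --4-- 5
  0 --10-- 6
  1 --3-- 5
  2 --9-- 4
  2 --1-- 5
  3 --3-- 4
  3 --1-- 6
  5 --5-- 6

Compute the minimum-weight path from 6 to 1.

Using Dijkstra's algorithm from vertex 6:
Shortest path: 6 -> 5 -> 1
Total weight: 5 + 3 = 8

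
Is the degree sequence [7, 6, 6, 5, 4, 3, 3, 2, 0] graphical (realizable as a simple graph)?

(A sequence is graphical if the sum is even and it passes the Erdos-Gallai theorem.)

Sum of degrees = 36. Sum is even and passes Erdos-Gallai. The sequence IS graphical.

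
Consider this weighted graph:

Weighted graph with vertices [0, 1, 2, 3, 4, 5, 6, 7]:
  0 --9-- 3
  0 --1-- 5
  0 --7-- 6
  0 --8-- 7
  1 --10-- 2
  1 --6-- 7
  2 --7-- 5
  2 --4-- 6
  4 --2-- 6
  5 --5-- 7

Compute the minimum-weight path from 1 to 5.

Using Dijkstra's algorithm from vertex 1:
Shortest path: 1 -> 7 -> 5
Total weight: 6 + 5 = 11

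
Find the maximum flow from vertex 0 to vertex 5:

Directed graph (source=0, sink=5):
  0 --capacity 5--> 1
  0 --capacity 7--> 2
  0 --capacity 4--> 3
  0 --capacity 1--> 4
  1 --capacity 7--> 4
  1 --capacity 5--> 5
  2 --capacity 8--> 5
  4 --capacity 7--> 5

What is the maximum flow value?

Computing max flow:
  Flow on (0->1): 5/5
  Flow on (0->2): 7/7
  Flow on (0->4): 1/1
  Flow on (1->5): 5/5
  Flow on (2->5): 7/8
  Flow on (4->5): 1/7
Maximum flow = 13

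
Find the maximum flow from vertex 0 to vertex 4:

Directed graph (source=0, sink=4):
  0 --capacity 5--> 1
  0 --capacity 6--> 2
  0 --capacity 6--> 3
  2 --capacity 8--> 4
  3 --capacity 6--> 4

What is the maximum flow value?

Computing max flow:
  Flow on (0->2): 6/6
  Flow on (0->3): 6/6
  Flow on (2->4): 6/8
  Flow on (3->4): 6/6
Maximum flow = 12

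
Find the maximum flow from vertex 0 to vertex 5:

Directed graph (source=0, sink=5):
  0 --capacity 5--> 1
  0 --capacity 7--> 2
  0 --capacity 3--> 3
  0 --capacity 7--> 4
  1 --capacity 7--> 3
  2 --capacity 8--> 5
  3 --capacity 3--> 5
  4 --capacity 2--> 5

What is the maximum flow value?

Computing max flow:
  Flow on (0->1): 3/5
  Flow on (0->2): 7/7
  Flow on (0->4): 2/7
  Flow on (1->3): 3/7
  Flow on (2->5): 7/8
  Flow on (3->5): 3/3
  Flow on (4->5): 2/2
Maximum flow = 12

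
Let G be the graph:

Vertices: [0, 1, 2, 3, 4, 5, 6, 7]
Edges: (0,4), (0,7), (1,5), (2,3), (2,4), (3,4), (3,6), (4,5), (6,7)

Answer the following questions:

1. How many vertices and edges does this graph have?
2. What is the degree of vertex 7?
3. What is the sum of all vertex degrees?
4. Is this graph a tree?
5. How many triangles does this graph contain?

Count: 8 vertices, 9 edges.
Vertex 7 has neighbors [0, 6], degree = 2.
Handshaking lemma: 2 * 9 = 18.
A tree on 8 vertices has 7 edges. This graph has 9 edges (2 extra). Not a tree.
Number of triangles = 1.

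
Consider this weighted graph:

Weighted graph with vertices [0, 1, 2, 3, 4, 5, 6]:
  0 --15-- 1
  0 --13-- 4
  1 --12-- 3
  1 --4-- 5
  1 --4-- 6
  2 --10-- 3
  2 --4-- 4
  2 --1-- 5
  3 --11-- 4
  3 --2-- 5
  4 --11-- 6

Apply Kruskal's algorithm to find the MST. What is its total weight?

Applying Kruskal's algorithm (sort edges by weight, add if no cycle):
  Add (2,5) w=1
  Add (3,5) w=2
  Add (1,5) w=4
  Add (1,6) w=4
  Add (2,4) w=4
  Skip (2,3) w=10 (creates cycle)
  Skip (3,4) w=11 (creates cycle)
  Skip (4,6) w=11 (creates cycle)
  Skip (1,3) w=12 (creates cycle)
  Add (0,4) w=13
  Skip (0,1) w=15 (creates cycle)
MST weight = 28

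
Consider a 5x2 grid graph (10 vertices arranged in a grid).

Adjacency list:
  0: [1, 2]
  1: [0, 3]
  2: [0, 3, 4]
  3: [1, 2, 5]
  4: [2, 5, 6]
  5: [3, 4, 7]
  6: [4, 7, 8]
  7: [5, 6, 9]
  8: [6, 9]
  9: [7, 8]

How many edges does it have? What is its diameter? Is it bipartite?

A 5x2 grid has 8 vertical edges and 5 horizontal edges.
Total edges = 8 + 5 = 13.
Diameter = (5-1) + (2-1) = 5 (corner to opposite corner).
Grid graphs are bipartite (checkerboard coloring).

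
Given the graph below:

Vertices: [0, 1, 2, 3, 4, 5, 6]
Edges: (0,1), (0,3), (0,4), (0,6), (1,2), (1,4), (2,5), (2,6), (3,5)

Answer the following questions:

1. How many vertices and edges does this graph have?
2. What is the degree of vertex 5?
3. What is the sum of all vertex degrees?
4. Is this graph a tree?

Count: 7 vertices, 9 edges.
Vertex 5 has neighbors [2, 3], degree = 2.
Handshaking lemma: 2 * 9 = 18.
A tree on 7 vertices has 6 edges. This graph has 9 edges (3 extra). Not a tree.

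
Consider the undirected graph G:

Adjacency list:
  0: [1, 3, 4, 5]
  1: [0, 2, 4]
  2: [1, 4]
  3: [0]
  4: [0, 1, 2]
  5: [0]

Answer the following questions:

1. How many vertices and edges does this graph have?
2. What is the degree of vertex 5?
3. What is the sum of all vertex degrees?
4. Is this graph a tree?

Count: 6 vertices, 7 edges.
Vertex 5 has neighbors [0], degree = 1.
Handshaking lemma: 2 * 7 = 14.
A tree on 6 vertices has 5 edges. This graph has 7 edges (2 extra). Not a tree.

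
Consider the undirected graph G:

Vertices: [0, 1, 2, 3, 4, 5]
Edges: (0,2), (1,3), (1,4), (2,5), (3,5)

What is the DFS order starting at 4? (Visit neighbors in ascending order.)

DFS from vertex 4 (neighbors processed in ascending order):
Visit order: 4, 1, 3, 5, 2, 0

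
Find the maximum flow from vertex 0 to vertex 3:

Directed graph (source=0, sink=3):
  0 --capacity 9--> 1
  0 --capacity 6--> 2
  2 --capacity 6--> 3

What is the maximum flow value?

Computing max flow:
  Flow on (0->2): 6/6
  Flow on (2->3): 6/6
Maximum flow = 6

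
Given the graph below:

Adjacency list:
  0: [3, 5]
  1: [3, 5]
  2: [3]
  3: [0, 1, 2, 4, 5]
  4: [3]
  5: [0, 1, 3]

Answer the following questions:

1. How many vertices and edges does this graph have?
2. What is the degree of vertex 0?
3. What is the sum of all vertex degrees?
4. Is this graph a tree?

Count: 6 vertices, 7 edges.
Vertex 0 has neighbors [3, 5], degree = 2.
Handshaking lemma: 2 * 7 = 14.
A tree on 6 vertices has 5 edges. This graph has 7 edges (2 extra). Not a tree.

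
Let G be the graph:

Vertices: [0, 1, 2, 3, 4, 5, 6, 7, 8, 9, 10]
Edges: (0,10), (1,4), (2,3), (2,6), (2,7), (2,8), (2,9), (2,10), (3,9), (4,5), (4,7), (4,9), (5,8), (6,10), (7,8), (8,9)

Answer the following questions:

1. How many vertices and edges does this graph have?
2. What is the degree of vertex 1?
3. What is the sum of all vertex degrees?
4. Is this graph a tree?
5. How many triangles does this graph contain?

Count: 11 vertices, 16 edges.
Vertex 1 has neighbors [4], degree = 1.
Handshaking lemma: 2 * 16 = 32.
A tree on 11 vertices has 10 edges. This graph has 16 edges (6 extra). Not a tree.
Number of triangles = 4.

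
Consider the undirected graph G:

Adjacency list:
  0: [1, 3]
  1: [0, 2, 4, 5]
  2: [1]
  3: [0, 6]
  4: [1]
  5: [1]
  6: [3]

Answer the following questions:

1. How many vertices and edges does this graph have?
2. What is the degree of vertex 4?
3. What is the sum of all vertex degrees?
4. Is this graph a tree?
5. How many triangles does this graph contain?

Count: 7 vertices, 6 edges.
Vertex 4 has neighbors [1], degree = 1.
Handshaking lemma: 2 * 6 = 12.
A graph is a tree iff it is connected and has exactly n-1 edges. This graph is connected (all 7 vertices in one component) and has 7-1 = 6 edges. It is a tree.
Number of triangles = 0.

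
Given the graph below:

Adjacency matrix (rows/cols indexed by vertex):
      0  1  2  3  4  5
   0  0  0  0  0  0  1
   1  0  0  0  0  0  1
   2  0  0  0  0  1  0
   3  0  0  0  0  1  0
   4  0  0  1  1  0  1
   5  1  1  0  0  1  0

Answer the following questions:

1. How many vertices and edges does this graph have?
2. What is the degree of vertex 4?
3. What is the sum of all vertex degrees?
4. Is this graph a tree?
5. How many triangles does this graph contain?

Count: 6 vertices, 5 edges.
Vertex 4 has neighbors [2, 3, 5], degree = 3.
Handshaking lemma: 2 * 5 = 10.
A graph is a tree iff it is connected and has exactly n-1 edges. This graph is connected (all 6 vertices in one component) and has 6-1 = 5 edges. It is a tree.
Number of triangles = 0.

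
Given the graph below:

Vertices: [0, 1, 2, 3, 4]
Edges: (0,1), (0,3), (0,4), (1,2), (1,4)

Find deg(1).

Vertex 1 has neighbors [0, 2, 4], so deg(1) = 3.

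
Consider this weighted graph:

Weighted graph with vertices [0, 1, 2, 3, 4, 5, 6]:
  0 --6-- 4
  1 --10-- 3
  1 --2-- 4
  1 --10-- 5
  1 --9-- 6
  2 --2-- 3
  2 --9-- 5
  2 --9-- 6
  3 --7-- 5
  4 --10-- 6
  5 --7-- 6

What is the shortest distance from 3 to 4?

Using Dijkstra's algorithm from vertex 3:
Shortest path: 3 -> 1 -> 4
Total weight: 10 + 2 = 12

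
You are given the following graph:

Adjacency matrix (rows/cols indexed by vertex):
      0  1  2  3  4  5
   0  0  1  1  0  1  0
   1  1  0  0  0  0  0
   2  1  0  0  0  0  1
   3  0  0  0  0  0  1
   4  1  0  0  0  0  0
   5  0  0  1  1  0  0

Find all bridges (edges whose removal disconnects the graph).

A bridge is an edge whose removal increases the number of connected components.
Bridges found: (0,1), (0,2), (0,4), (2,5), (3,5)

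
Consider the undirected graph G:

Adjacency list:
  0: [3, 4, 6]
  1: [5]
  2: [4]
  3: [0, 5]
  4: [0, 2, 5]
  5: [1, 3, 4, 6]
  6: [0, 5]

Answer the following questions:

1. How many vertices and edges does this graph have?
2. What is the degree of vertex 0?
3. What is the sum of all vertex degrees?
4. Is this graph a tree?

Count: 7 vertices, 8 edges.
Vertex 0 has neighbors [3, 4, 6], degree = 3.
Handshaking lemma: 2 * 8 = 16.
A tree on 7 vertices has 6 edges. This graph has 8 edges (2 extra). Not a tree.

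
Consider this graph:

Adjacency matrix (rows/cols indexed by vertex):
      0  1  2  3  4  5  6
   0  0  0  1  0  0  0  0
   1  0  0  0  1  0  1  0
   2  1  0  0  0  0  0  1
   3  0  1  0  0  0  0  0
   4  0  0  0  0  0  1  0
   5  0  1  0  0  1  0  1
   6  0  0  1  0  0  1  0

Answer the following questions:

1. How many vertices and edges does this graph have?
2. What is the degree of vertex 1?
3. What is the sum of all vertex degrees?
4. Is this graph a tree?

Count: 7 vertices, 6 edges.
Vertex 1 has neighbors [3, 5], degree = 2.
Handshaking lemma: 2 * 6 = 12.
A graph is a tree iff it is connected and has exactly n-1 edges. This graph is connected (all 7 vertices in one component) and has 7-1 = 6 edges. It is a tree.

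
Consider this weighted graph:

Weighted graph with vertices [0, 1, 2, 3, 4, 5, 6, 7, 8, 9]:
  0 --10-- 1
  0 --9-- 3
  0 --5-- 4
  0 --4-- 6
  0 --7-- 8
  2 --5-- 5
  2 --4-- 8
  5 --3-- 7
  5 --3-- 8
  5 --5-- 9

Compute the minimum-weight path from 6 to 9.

Using Dijkstra's algorithm from vertex 6:
Shortest path: 6 -> 0 -> 8 -> 5 -> 9
Total weight: 4 + 7 + 3 + 5 = 19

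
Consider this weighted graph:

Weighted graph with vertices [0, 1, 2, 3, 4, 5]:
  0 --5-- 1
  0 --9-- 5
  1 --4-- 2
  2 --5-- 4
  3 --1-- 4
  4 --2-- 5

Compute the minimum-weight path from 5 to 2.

Using Dijkstra's algorithm from vertex 5:
Shortest path: 5 -> 4 -> 2
Total weight: 2 + 5 = 7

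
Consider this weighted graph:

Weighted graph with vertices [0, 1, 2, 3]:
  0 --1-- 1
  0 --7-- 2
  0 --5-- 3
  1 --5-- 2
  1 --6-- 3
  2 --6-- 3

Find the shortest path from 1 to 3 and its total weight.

Using Dijkstra's algorithm from vertex 1:
Shortest path: 1 -> 3
Total weight: 6 = 6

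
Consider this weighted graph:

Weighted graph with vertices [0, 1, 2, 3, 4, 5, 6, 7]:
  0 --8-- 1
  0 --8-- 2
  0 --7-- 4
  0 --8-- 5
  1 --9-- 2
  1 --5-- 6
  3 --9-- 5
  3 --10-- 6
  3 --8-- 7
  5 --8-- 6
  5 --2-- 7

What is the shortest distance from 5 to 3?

Using Dijkstra's algorithm from vertex 5:
Shortest path: 5 -> 3
Total weight: 9 = 9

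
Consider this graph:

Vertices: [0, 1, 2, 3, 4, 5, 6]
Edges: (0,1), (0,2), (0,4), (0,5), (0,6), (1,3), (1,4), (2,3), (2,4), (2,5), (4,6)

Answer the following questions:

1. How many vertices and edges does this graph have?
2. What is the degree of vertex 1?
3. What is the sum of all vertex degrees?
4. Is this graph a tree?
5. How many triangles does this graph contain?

Count: 7 vertices, 11 edges.
Vertex 1 has neighbors [0, 3, 4], degree = 3.
Handshaking lemma: 2 * 11 = 22.
A tree on 7 vertices has 6 edges. This graph has 11 edges (5 extra). Not a tree.
Number of triangles = 4.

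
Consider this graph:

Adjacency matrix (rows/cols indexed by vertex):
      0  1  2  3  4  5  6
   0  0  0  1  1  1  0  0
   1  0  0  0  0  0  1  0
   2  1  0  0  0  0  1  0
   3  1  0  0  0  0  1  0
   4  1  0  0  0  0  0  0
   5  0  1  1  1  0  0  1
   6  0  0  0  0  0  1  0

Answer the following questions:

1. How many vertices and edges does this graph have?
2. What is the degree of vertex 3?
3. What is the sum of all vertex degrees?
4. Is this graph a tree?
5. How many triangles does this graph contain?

Count: 7 vertices, 7 edges.
Vertex 3 has neighbors [0, 5], degree = 2.
Handshaking lemma: 2 * 7 = 14.
A tree on 7 vertices has 6 edges. This graph has 7 edges (1 extra). Not a tree.
Number of triangles = 0.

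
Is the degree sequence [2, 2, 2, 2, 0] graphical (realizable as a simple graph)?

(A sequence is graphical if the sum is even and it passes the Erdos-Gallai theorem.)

Sum of degrees = 8. Sum is even and passes Erdos-Gallai. The sequence IS graphical.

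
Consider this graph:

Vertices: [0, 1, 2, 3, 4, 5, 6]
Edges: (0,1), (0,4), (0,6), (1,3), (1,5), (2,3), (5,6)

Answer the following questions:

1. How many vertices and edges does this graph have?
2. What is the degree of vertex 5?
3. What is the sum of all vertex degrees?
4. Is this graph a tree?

Count: 7 vertices, 7 edges.
Vertex 5 has neighbors [1, 6], degree = 2.
Handshaking lemma: 2 * 7 = 14.
A tree on 7 vertices has 6 edges. This graph has 7 edges (1 extra). Not a tree.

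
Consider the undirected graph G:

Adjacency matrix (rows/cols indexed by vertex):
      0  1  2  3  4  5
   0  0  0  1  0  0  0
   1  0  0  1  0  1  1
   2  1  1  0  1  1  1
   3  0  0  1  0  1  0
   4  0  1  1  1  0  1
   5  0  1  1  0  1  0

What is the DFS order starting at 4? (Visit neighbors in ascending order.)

DFS from vertex 4 (neighbors processed in ascending order):
Visit order: 4, 1, 2, 0, 3, 5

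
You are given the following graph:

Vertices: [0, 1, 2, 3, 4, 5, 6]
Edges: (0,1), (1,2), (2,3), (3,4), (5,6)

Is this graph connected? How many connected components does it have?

Checking connectivity: the graph has 2 connected component(s).
Components: [[0, 1, 2, 3, 4], [5, 6]]. The graph is NOT connected.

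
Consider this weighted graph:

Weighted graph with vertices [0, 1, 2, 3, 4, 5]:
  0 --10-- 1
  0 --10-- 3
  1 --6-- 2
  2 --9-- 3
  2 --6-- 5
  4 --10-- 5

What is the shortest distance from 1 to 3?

Using Dijkstra's algorithm from vertex 1:
Shortest path: 1 -> 2 -> 3
Total weight: 6 + 9 = 15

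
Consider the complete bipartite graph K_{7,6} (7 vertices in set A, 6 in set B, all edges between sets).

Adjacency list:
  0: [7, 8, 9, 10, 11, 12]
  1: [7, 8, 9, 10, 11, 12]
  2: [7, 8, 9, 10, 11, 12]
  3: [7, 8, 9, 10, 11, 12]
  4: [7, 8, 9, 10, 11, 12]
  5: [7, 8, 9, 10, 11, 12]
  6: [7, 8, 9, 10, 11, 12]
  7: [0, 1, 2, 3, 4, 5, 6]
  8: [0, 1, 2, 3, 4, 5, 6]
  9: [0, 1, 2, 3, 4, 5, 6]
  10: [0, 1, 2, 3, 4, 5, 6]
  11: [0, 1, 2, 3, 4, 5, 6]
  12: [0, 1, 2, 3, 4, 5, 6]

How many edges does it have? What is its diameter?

K_{7,6} has 7 * 6 = 42 edges.
Any vertex reaches any opposite-side vertex in 1 step; same-side vertices reach in 2 steps via any opposite-side vertex.
Diameter = 2.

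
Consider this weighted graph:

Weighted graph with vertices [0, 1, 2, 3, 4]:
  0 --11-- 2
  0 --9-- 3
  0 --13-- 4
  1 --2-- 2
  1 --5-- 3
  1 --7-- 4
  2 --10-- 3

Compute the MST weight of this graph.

Applying Kruskal's algorithm (sort edges by weight, add if no cycle):
  Add (1,2) w=2
  Add (1,3) w=5
  Add (1,4) w=7
  Add (0,3) w=9
  Skip (2,3) w=10 (creates cycle)
  Skip (0,2) w=11 (creates cycle)
  Skip (0,4) w=13 (creates cycle)
MST weight = 23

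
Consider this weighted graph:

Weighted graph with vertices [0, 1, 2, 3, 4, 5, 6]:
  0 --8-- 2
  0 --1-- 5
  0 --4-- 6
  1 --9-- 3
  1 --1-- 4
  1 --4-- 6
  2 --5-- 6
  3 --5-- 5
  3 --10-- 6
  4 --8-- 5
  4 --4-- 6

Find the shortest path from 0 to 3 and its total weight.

Using Dijkstra's algorithm from vertex 0:
Shortest path: 0 -> 5 -> 3
Total weight: 1 + 5 = 6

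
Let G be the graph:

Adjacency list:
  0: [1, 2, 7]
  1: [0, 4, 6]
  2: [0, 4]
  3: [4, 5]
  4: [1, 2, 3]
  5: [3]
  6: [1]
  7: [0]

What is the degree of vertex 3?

Vertex 3 has neighbors [4, 5], so deg(3) = 2.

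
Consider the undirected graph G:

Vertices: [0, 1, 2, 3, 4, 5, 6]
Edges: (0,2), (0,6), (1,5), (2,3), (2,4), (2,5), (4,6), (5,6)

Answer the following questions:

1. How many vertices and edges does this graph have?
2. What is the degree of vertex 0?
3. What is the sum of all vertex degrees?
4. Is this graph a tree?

Count: 7 vertices, 8 edges.
Vertex 0 has neighbors [2, 6], degree = 2.
Handshaking lemma: 2 * 8 = 16.
A tree on 7 vertices has 6 edges. This graph has 8 edges (2 extra). Not a tree.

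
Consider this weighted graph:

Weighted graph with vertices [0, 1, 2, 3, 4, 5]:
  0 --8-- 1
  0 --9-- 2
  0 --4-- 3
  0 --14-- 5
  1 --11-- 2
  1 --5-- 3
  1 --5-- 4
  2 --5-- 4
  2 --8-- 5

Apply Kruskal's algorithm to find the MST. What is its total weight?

Applying Kruskal's algorithm (sort edges by weight, add if no cycle):
  Add (0,3) w=4
  Add (1,3) w=5
  Add (1,4) w=5
  Add (2,4) w=5
  Skip (0,1) w=8 (creates cycle)
  Add (2,5) w=8
  Skip (0,2) w=9 (creates cycle)
  Skip (1,2) w=11 (creates cycle)
  Skip (0,5) w=14 (creates cycle)
MST weight = 27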